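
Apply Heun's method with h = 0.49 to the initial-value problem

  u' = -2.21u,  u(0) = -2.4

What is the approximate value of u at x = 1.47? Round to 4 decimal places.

-0.3062

Heun: k1 = f(x_n, u_n); k2 = f(x_n + h, u_n + h·k1); u_{n+1} = u_n + (h/2)·(k1 + k2).
x=0.000000, u=-2.400000:
  k1 = f(0.000000, -2.400000) = 5.304000
  k2 = f(0.490000, 0.198960) = -0.439702
  u ← -2.400000 + (0.49/2)·(5.304000 + (-0.439702)) = -1.208247
x=0.490000, u=-1.208247:
  k1 = f(0.490000, -1.208247) = 2.670226
  k2 = f(0.980000, 0.100164) = -0.221362
  u ← -1.208247 + (0.49/2)·(2.670226 + (-0.221362)) = -0.608275
x=0.980000, u=-0.608275:
  k1 = f(0.980000, -0.608275) = 1.344288
  k2 = f(1.470000, 0.050426) = -0.111441
  u ← -0.608275 + (0.49/2)·(1.344288 + (-0.111441)) = -0.306228
u(1.47) ≈ -0.3062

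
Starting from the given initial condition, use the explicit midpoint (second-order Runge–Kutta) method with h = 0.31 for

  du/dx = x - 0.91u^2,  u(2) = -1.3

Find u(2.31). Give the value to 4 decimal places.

-1.0576

Midpoint: k1 = f(x_n, u_n); k2 = f(x_n + h/2, u_n + (h/2)·k1); u_{n+1} = u_n + h·k2.
x=2.000000, u=-1.300000:
  k1 = f(2.000000, -1.300000) = 0.462100
  k2 = f(2.155000, -1.228375) = 0.781897
  u ← -1.300000 + 0.31·0.781897 = -1.057612
u(2.31) ≈ -1.0576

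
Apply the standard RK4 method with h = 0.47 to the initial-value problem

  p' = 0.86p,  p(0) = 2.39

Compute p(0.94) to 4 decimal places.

5.3632

RK4: k1 = f(t_n, p_n); k2 = f(t_n + h/2, p_n + (h/2)·k1); k3 = f(t_n + h/2, p_n + (h/2)·k2); k4 = f(t_n + h, p_n + h·k3); p_{n+1} = p_n + (h/6)·(k1 + 2k2 + 2k3 + k4).
t=0.000000, p=2.390000:
  k1 = f(0.000000, 2.390000) = 2.055400
  k2 = f(0.235000, 2.873019) = 2.470796
  k3 = f(0.235000, 2.970637) = 2.554748
  k4 = f(0.470000, 3.590732) = 3.088029
  p ← 2.390000 + (0.47/6)·(k1 + 2k2 + 2k3 + k4) = 3.580237
t=0.470000, p=3.580237:
  k1 = f(0.470000, 3.580237) = 3.079004
  k2 = f(0.705000, 4.303803) = 3.701271
  k3 = f(0.705000, 4.450036) = 3.827031
  k4 = f(0.940000, 5.378942) = 4.625890
  p ← 3.580237 + (0.47/6)·(k1 + 2k2 + 2k3 + k4) = 5.363221
p(0.94) ≈ 5.3632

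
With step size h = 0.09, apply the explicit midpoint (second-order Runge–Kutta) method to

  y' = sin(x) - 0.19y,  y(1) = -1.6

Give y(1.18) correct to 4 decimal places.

-1.3894

Midpoint: k1 = f(x_n, y_n); k2 = f(x_n + h/2, y_n + (h/2)·k1); y_{n+1} = y_n + h·k2.
x=1.000000, y=-1.600000:
  k1 = f(1.000000, -1.600000) = 1.145471
  k2 = f(1.045000, -1.548454) = 1.159131
  y ← -1.600000 + 0.09·1.159131 = -1.495678
x=1.090000, y=-1.495678:
  k1 = f(1.090000, -1.495678) = 1.170806
  k2 = f(1.135000, -1.442992) = 1.180703
  y ← -1.495678 + 0.09·1.180703 = -1.389415
y(1.18) ≈ -1.3894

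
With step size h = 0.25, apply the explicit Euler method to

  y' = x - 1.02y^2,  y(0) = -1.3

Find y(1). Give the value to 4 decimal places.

-7.3427

Euler: y_{n+1} = y_n + h·f(x_n, y_n).
x=0.000000, y=-1.300000: f=-1.723800 → y ← -1.300000 + 0.25·(-1.723800) = -1.730950
x=0.250000, y=-1.730950: f=-2.806112 → y ← -1.730950 + 0.25·(-2.806112) = -2.432478
x=0.500000, y=-2.432478: f=-5.535288 → y ← -2.432478 + 0.25·(-5.535288) = -3.816300
x=0.750000, y=-3.816300: f=-14.105428 → y ← -3.816300 + 0.25·(-14.105428) = -7.342657
y(1) ≈ -7.3427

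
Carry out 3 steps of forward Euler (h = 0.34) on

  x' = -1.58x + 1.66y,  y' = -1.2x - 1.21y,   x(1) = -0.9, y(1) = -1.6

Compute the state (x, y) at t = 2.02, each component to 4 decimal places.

-0.3197, 0.4993

Euler on (x,y): x_{n+1} = x_n + h·x', y_{n+1} = y_n + h·y'.
1.000000: (-0.900000, -1.600000); f=(-1.234000, 3.016000) → (-1.319560, -0.574560)
1.340000: (-1.319560, -0.574560); f=(1.131135, 2.278690) → (-0.934974, 0.200194)
1.680000: (-0.934974, 0.200194); f=(1.809582, 0.879734) → (-0.319716, 0.499304)
(x(2.02), y(2.02)) ≈ (-0.3197, 0.4993)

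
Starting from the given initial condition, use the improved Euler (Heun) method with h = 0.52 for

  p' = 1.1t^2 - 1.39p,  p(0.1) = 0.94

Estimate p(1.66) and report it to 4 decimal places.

Heun: k1 = f(t_n, p_n); k2 = f(t_n + h, p_n + h·k1); p_{n+1} = p_n + (h/2)·(k1 + k2).
t=0.100000, p=0.940000:
  k1 = f(0.100000, 0.940000) = -1.295600
  k2 = f(0.620000, 0.266288) = 0.052700
  p ← 0.940000 + (0.52/2)·(-1.295600 + 0.052700) = 0.616846
t=0.620000, p=0.616846:
  k1 = f(0.620000, 0.616846) = -0.434576
  k2 = f(1.140000, 0.390866) = 0.886256
  p ← 0.616846 + (0.52/2)·(-0.434576 + 0.886256) = 0.734283
t=1.140000, p=0.734283:
  k1 = f(1.140000, 0.734283) = 0.408907
  k2 = f(1.660000, 0.946914) = 1.714949
  p ← 0.734283 + (0.52/2)·(0.408907 + 1.714949) = 1.286485
p(1.66) ≈ 1.2865

1.2865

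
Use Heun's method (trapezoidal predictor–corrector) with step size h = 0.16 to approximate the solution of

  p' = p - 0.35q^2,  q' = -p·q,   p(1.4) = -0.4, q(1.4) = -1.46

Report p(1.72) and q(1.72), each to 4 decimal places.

Heun on (p,q): k1 = f(s_n, state_n); k2 = f(s_n + h, state_n + h·k1); state_{n+1} = state_n + (h/2)·(k1 + k2).
1.400000: (-0.400000, -1.460000)
  k1 = (-1.146060, -0.584000)
  predictor → (-0.583370, -1.553440)
  k2 = (-1.427981, -0.906230)
  → (-0.605923, -1.579218)
1.560000: (-0.605923, -1.579218)
  k1 = (-1.478799, -0.956885)
  predictor → (-0.842531, -1.732320)
  k2 = (-1.892858, -1.459534)
  → (-0.875656, -1.772532)
(p(1.72), q(1.72)) ≈ (-0.8757, -1.7725)

-0.8757, -1.7725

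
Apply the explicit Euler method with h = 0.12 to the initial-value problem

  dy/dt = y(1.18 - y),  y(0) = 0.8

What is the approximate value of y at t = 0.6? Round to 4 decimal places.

Euler: y_{n+1} = y_n + h·f(t_n, y_n).
t=0.000000, y=0.800000: f=0.304000 → y ← 0.800000 + 0.12·0.304000 = 0.836480
t=0.120000, y=0.836480: f=0.287348 → y ← 0.836480 + 0.12·0.287348 = 0.870962
t=0.240000, y=0.870962: f=0.269161 → y ← 0.870962 + 0.12·0.269161 = 0.903261
t=0.360000, y=0.903261: f=0.249968 → y ← 0.903261 + 0.12·0.249968 = 0.933257
t=0.480000, y=0.933257: f=0.230275 → y ← 0.933257 + 0.12·0.230275 = 0.960890
y(0.6) ≈ 0.9609

0.9609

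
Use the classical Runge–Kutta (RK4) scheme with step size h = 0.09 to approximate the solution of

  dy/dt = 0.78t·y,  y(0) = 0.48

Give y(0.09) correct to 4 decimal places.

0.4815

RK4: k1 = f(t_n, y_n); k2 = f(t_n + h/2, y_n + (h/2)·k1); k3 = f(t_n + h/2, y_n + (h/2)·k2); k4 = f(t_n + h, y_n + h·k3); y_{n+1} = y_n + (h/6)·(k1 + 2k2 + 2k3 + k4).
t=0.000000, y=0.480000:
  k1 = f(0.000000, 0.480000) = 0.000000
  k2 = f(0.045000, 0.480000) = 0.016848
  k3 = f(0.045000, 0.480758) = 0.016875
  k4 = f(0.090000, 0.481519) = 0.033803
  y ← 0.480000 + (0.09/6)·(k1 + 2k2 + 2k3 + k4) = 0.481519
y(0.09) ≈ 0.4815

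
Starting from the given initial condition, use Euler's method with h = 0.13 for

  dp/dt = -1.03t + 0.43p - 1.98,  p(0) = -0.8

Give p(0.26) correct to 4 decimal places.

-1.4385

Euler: p_{n+1} = p_n + h·f(t_n, p_n).
t=0.000000, p=-0.800000: f=-2.324000 → p ← -0.800000 + 0.13·(-2.324000) = -1.102120
t=0.130000, p=-1.102120: f=-2.587812 → p ← -1.102120 + 0.13·(-2.587812) = -1.438536
p(0.26) ≈ -1.4385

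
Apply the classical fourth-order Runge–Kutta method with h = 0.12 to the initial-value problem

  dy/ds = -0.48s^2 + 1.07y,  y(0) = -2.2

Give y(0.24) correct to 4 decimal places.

-2.8465

RK4: k1 = f(s_n, y_n); k2 = f(s_n + h/2, y_n + (h/2)·k1); k3 = f(s_n + h/2, y_n + (h/2)·k2); k4 = f(s_n + h, y_n + h·k3); y_{n+1} = y_n + (h/6)·(k1 + 2k2 + 2k3 + k4).
s=0.000000, y=-2.200000:
  k1 = f(0.000000, -2.200000) = -2.354000
  k2 = f(0.060000, -2.341240) = -2.506855
  k3 = f(0.060000, -2.350411) = -2.516668
  k4 = f(0.120000, -2.502000) = -2.684052
  y ← -2.200000 + (0.12/6)·(k1 + 2k2 + 2k3 + k4) = -2.501702
s=0.120000, y=-2.501702:
  k1 = f(0.120000, -2.501702) = -2.683733
  k2 = f(0.180000, -2.662726) = -2.864669
  k3 = f(0.180000, -2.673582) = -2.876285
  k4 = f(0.240000, -2.846856) = -3.073784
  y ← -2.501702 + (0.12/6)·(k1 + 2k2 + 2k3 + k4) = -2.846490
y(0.24) ≈ -2.8465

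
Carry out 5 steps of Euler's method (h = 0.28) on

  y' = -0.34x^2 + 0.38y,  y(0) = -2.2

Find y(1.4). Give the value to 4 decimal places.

Euler: y_{n+1} = y_n + h·f(x_n, y_n).
x=0.000000, y=-2.200000: f=-0.836000 → y ← -2.200000 + 0.28·(-0.836000) = -2.434080
x=0.280000, y=-2.434080: f=-0.951606 → y ← -2.434080 + 0.28·(-0.951606) = -2.700530
x=0.560000, y=-2.700530: f=-1.132825 → y ← -2.700530 + 0.28·(-1.132825) = -3.017721
x=0.840000, y=-3.017721: f=-1.386638 → y ← -3.017721 + 0.28·(-1.386638) = -3.405980
x=1.120000, y=-3.405980: f=-1.720768 → y ← -3.405980 + 0.28·(-1.720768) = -3.887795
y(1.4) ≈ -3.8878

-3.8878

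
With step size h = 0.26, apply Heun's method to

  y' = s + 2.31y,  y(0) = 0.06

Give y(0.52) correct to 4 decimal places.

Heun: k1 = f(s_n, y_n); k2 = f(s_n + h, y_n + h·k1); y_{n+1} = y_n + (h/2)·(k1 + k2).
s=0.000000, y=0.060000:
  k1 = f(0.000000, 0.060000) = 0.138600
  k2 = f(0.260000, 0.096036) = 0.481843
  y ← 0.060000 + (0.26/2)·(0.138600 + 0.481843) = 0.140658
s=0.260000, y=0.140658:
  k1 = f(0.260000, 0.140658) = 0.584919
  k2 = f(0.520000, 0.292737) = 1.196221
  y ← 0.140658 + (0.26/2)·(0.584919 + 1.196221) = 0.372206
y(0.52) ≈ 0.3722

0.3722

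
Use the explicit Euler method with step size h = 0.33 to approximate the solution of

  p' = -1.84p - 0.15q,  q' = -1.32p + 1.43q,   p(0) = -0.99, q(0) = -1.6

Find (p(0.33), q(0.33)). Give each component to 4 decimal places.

-0.3097, -1.9238

Euler on (p,q): p_{n+1} = p_n + h·p', q_{n+1} = q_n + h·q'.
0.000000: (-0.990000, -1.600000); f=(2.061600, -0.981200) → (-0.309672, -1.923796)
(p(0.33), q(0.33)) ≈ (-0.3097, -1.9238)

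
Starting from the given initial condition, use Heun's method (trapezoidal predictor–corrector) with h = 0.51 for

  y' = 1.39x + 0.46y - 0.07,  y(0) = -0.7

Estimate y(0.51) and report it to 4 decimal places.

-0.7426

Heun: k1 = f(x_n, y_n); k2 = f(x_n + h, y_n + h·k1); y_{n+1} = y_n + (h/2)·(k1 + k2).
x=0.000000, y=-0.700000:
  k1 = f(0.000000, -0.700000) = -0.392000
  k2 = f(0.510000, -0.899920) = 0.224937
  y ← -0.700000 + (0.51/2)·(-0.392000 + 0.224937) = -0.742601
y(0.51) ≈ -0.7426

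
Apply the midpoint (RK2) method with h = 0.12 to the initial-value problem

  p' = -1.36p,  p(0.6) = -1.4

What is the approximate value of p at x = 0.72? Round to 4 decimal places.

Midpoint: k1 = f(x_n, p_n); k2 = f(x_n + h/2, p_n + (h/2)·k1); p_{n+1} = p_n + h·k2.
x=0.600000, p=-1.400000:
  k1 = f(0.600000, -1.400000) = 1.904000
  k2 = f(0.660000, -1.285760) = 1.748634
  p ← -1.400000 + 0.12·1.748634 = -1.190164
p(0.72) ≈ -1.1902

-1.1902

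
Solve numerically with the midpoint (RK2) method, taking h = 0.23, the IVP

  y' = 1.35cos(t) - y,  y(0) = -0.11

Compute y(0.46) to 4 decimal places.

Midpoint: k1 = f(t_n, y_n); k2 = f(t_n + h/2, y_n + (h/2)·k1); y_{n+1} = y_n + h·k2.
t=0.000000, y=-0.110000:
  k1 = f(0.000000, -0.110000) = 1.460000
  k2 = f(0.115000, 0.057900) = 1.283183
  y ← -0.110000 + 0.23·1.283183 = 0.185132
t=0.230000, y=0.185132:
  k1 = f(0.230000, 0.185132) = 1.129318
  k2 = f(0.345000, 0.315004) = 0.955448
  y ← 0.185132 + 0.23·0.955448 = 0.404885
y(0.46) ≈ 0.4049

0.4049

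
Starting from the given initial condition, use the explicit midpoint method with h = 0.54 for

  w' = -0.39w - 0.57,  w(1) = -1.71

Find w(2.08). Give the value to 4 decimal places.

-1.6252

Midpoint: k1 = f(x_n, w_n); k2 = f(x_n + h/2, w_n + (h/2)·k1); w_{n+1} = w_n + h·k2.
x=1.000000, w=-1.710000:
  k1 = f(1.000000, -1.710000) = 0.096900
  k2 = f(1.270000, -1.683837) = 0.086696
  w ← -1.710000 + 0.54·0.086696 = -1.663184
x=1.540000, w=-1.663184:
  k1 = f(1.540000, -1.663184) = 0.078642
  k2 = f(1.810000, -1.641951) = 0.070361
  w ← -1.663184 + 0.54·0.070361 = -1.625189
w(2.08) ≈ -1.6252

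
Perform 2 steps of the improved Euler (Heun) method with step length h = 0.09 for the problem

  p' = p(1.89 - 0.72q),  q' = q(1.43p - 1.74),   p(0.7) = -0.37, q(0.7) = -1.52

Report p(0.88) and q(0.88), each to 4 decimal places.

-0.6073, -0.9864

Heun on (p,q): k1 = f(t_n, state_n); k2 = f(t_n + h, state_n + h·k1); state_{n+1} = state_n + (h/2)·(k1 + k2).
0.700000: (-0.370000, -1.520000)
  k1 = (-1.104228, 3.449032)
  predictor → (-0.469381, -1.209587)
  k2 = (-1.295914, 2.916574)
  → (-0.478006, -1.233548)
0.790000: (-0.478006, -1.233548)
  k1 = (-1.327976, 2.989564)
  predictor → (-0.597524, -0.964487)
  k2 = (-1.544260, 2.502323)
  → (-0.607257, -0.986413)
(p(0.88), q(0.88)) ≈ (-0.6073, -0.9864)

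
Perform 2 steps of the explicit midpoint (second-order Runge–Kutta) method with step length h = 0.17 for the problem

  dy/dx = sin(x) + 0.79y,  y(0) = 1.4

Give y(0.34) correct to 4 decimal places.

Midpoint: k1 = f(x_n, y_n); k2 = f(x_n + h/2, y_n + (h/2)·k1); y_{n+1} = y_n + h·k2.
x=0.000000, y=1.400000:
  k1 = f(0.000000, 1.400000) = 1.106000
  k2 = f(0.085000, 1.494010) = 1.265166
  y ← 1.400000 + 0.17·1.265166 = 1.615078
x=0.170000, y=1.615078:
  k1 = f(0.170000, 1.615078) = 1.445094
  k2 = f(0.255000, 1.737911) = 1.625195
  y ← 1.615078 + 0.17·1.625195 = 1.891361
y(0.34) ≈ 1.8914

1.8914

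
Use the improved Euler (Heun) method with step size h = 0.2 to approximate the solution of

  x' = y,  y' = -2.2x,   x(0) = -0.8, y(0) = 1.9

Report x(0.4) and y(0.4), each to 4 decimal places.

Heun on (x,y): k1 = f(t_n, state_n); k2 = f(t_n + h, state_n + h·k1); state_{n+1} = state_n + (h/2)·(k1 + k2).
0.000000: (-0.800000, 1.900000)
  k1 = (1.900000, 1.760000)
  predictor → (-0.420000, 2.252000)
  k2 = (2.252000, 0.924000)
  → (-0.384800, 2.168400)
0.200000: (-0.384800, 2.168400)
  k1 = (2.168400, 0.846560)
  predictor → (0.048880, 2.337712)
  k2 = (2.337712, -0.107536)
  → (0.065811, 2.242302)
(x(0.4), y(0.4)) ≈ (0.0658, 2.2423)

0.0658, 2.2423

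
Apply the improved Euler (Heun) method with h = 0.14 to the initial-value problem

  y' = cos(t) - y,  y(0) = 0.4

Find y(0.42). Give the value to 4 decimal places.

0.5933

Heun: k1 = f(t_n, y_n); k2 = f(t_n + h, y_n + h·k1); y_{n+1} = y_n + (h/2)·(k1 + k2).
t=0.000000, y=0.400000:
  k1 = f(0.000000, 0.400000) = 0.600000
  k2 = f(0.140000, 0.484000) = 0.506216
  y ← 0.400000 + (0.14/2)·(0.600000 + 0.506216) = 0.477435
t=0.140000, y=0.477435:
  k1 = f(0.140000, 0.477435) = 0.512781
  k2 = f(0.280000, 0.549224) = 0.411831
  y ← 0.477435 + (0.14/2)·(0.512781 + 0.411831) = 0.542158
t=0.280000, y=0.542158:
  k1 = f(0.280000, 0.542158) = 0.418897
  k2 = f(0.420000, 0.600804) = 0.312285
  y ← 0.542158 + (0.14/2)·(0.418897 + 0.312285) = 0.593341
y(0.42) ≈ 0.5933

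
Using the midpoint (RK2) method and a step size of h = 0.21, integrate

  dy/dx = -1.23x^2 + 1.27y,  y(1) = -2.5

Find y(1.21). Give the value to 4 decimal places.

Midpoint: k1 = f(x_n, y_n); k2 = f(x_n + h/2, y_n + (h/2)·k1); y_{n+1} = y_n + h·k2.
x=1.000000, y=-2.500000:
  k1 = f(1.000000, -2.500000) = -4.405000
  k2 = f(1.105000, -2.962525) = -5.264267
  y ← -2.500000 + 0.21·(-5.264267) = -3.605496
y(1.21) ≈ -3.6055

-3.6055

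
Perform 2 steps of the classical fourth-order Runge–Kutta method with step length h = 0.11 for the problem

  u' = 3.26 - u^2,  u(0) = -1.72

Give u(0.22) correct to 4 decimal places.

-1.6215

RK4: k1 = f(t_n, u_n); k2 = f(t_n + h/2, u_n + (h/2)·k1); k3 = f(t_n + h/2, u_n + (h/2)·k2); k4 = f(t_n + h, u_n + h·k3); u_{n+1} = u_n + (h/6)·(k1 + 2k2 + 2k3 + k4).
t=0.000000, u=-1.720000:
  k1 = f(0.000000, -1.720000) = 0.301600
  k2 = f(0.055000, -1.703412) = 0.358388
  k3 = f(0.055000, -1.700289) = 0.369018
  k4 = f(0.110000, -1.679408) = 0.439589
  u ← -1.720000 + (0.11/6)·(k1 + 2k2 + 2k3 + k4) = -1.679740
t=0.110000, u=-1.679740:
  k1 = f(0.110000, -1.679740) = 0.438474
  k2 = f(0.165000, -1.655624) = 0.518909
  k3 = f(0.165000, -1.651200) = 0.533539
  k4 = f(0.220000, -1.621051) = 0.632195
  u ← -1.679740 + (0.11/6)·(k1 + 2k2 + 2k3 + k4) = -1.621521
u(0.22) ≈ -1.6215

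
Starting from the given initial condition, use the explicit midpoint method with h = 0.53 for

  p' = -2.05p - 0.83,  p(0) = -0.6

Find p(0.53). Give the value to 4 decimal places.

Midpoint: k1 = f(s_n, p_n); k2 = f(s_n + h/2, p_n + (h/2)·k1); p_{n+1} = p_n + h·k2.
s=0.000000, p=-0.600000:
  k1 = f(0.000000, -0.600000) = 0.400000
  k2 = f(0.265000, -0.494000) = 0.182700
  p ← -0.600000 + 0.53·0.182700 = -0.503169
p(0.53) ≈ -0.5032

-0.5032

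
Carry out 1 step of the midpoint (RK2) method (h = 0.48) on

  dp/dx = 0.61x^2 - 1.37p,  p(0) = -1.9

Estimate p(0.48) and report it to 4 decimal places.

-1.0445

Midpoint: k1 = f(x_n, p_n); k2 = f(x_n + h/2, p_n + (h/2)·k1); p_{n+1} = p_n + h·k2.
x=0.000000, p=-1.900000:
  k1 = f(0.000000, -1.900000) = 2.603000
  k2 = f(0.240000, -1.275280) = 1.782270
  p ← -1.900000 + 0.48·1.782270 = -1.044511
p(0.48) ≈ -1.0445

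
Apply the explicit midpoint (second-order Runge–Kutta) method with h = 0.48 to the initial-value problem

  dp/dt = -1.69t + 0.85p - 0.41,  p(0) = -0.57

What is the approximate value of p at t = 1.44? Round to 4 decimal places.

-5.5621

Midpoint: k1 = f(t_n, p_n); k2 = f(t_n + h/2, p_n + (h/2)·k1); p_{n+1} = p_n + h·k2.
t=0.000000, p=-0.570000:
  k1 = f(0.000000, -0.570000) = -0.894500
  k2 = f(0.240000, -0.784680) = -1.482578
  p ← -0.570000 + 0.48·(-1.482578) = -1.281637
t=0.480000, p=-1.281637:
  k1 = f(0.480000, -1.281637) = -2.310592
  k2 = f(0.720000, -1.836179) = -3.187553
  p ← -1.281637 + 0.48·(-3.187553) = -2.811663
t=0.960000, p=-2.811663:
  k1 = f(0.960000, -2.811663) = -4.422313
  k2 = f(1.200000, -3.873018) = -5.730065
  p ← -2.811663 + 0.48·(-5.730065) = -5.562094
p(1.44) ≈ -5.5621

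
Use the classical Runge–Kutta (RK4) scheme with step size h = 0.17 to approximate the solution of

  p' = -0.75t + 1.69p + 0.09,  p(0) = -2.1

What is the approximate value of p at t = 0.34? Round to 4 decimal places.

RK4: k1 = f(t_n, p_n); k2 = f(t_n + h/2, p_n + (h/2)·k1); k3 = f(t_n + h/2, p_n + (h/2)·k2); k4 = f(t_n + h, p_n + h·k3); p_{n+1} = p_n + (h/6)·(k1 + 2k2 + 2k3 + k4).
t=0.000000, p=-2.100000:
  k1 = f(0.000000, -2.100000) = -3.459000
  k2 = f(0.085000, -2.394015) = -4.019635
  k3 = f(0.085000, -2.441669) = -4.100171
  k4 = f(0.170000, -2.797029) = -4.764479
  p ← -2.100000 + (0.17/6)·(k1 + 2k2 + 2k3 + k4) = -2.793121
t=0.170000, p=-2.793121:
  k1 = f(0.170000, -2.793121) = -4.757874
  k2 = f(0.255000, -3.197540) = -5.505093
  k3 = f(0.255000, -3.261054) = -5.612431
  k4 = f(0.340000, -3.747234) = -6.497826
  p ← -2.793121 + (0.17/6)·(k1 + 2k2 + 2k3 + k4) = -3.742025
p(0.34) ≈ -3.7420

-3.7420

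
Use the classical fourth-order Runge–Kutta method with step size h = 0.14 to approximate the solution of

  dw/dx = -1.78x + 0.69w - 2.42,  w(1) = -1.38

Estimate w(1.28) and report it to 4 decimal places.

RK4: k1 = f(x_n, w_n); k2 = f(x_n + h/2, w_n + (h/2)·k1); k3 = f(x_n + h/2, w_n + (h/2)·k2); k4 = f(x_n + h, w_n + h·k3); w_{n+1} = w_n + (h/6)·(k1 + 2k2 + 2k3 + k4).
x=1.000000, w=-1.380000:
  k1 = f(1.000000, -1.380000) = -5.152200
  k2 = f(1.070000, -1.740654) = -5.525651
  k3 = f(1.070000, -1.766796) = -5.543689
  k4 = f(1.140000, -2.156116) = -5.936920
  w ← -1.380000 + (0.14/6)·(k1 + 2k2 + 2k3 + k4) = -2.155315
x=1.140000, w=-2.155315:
  k1 = f(1.140000, -2.155315) = -5.936368
  k2 = f(1.210000, -2.570861) = -6.347694
  k3 = f(1.210000, -2.599654) = -6.367561
  k4 = f(1.280000, -3.046774) = -6.800674
  w ← -2.155315 + (0.14/6)·(k1 + 2k2 + 2k3 + k4) = -3.045892
w(1.28) ≈ -3.0459

-3.0459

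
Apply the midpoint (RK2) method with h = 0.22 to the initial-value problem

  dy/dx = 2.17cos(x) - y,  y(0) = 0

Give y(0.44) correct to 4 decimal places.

0.7398

Midpoint: k1 = f(x_n, y_n); k2 = f(x_n + h/2, y_n + (h/2)·k1); y_{n+1} = y_n + h·k2.
x=0.000000, y=0.000000:
  k1 = f(0.000000, 0.000000) = 2.170000
  k2 = f(0.110000, 0.238700) = 1.918185
  y ← 0.000000 + 0.22·1.918185 = 0.422001
x=0.220000, y=0.422001:
  k1 = f(0.220000, 0.422001) = 1.695697
  k2 = f(0.330000, 0.608527) = 1.444385
  y ← 0.422001 + 0.22·1.444385 = 0.739765
y(0.44) ≈ 0.7398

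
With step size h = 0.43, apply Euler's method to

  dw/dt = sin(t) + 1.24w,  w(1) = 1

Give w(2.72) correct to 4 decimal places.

8.7861

Euler: w_{n+1} = w_n + h·f(t_n, w_n).
t=1.000000, w=1.000000: f=2.081471 → w ← 1.000000 + 0.43·2.081471 = 1.895033
t=1.430000, w=1.895033: f=3.339945 → w ← 1.895033 + 0.43·3.339945 = 3.331209
t=1.860000, w=3.331209: f=5.089170 → w ← 3.331209 + 0.43·5.089170 = 5.519552
t=2.290000, w=5.519552: f=7.596575 → w ← 5.519552 + 0.43·7.596575 = 8.786079
w(2.72) ≈ 8.7861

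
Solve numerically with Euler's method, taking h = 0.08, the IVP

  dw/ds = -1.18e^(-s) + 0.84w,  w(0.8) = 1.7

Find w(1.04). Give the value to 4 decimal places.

1.9400

Euler: w_{n+1} = w_n + h·f(s_n, w_n).
s=0.800000, w=1.700000: f=0.897792 → w ← 1.700000 + 0.08·0.897792 = 1.771823
s=0.880000, w=1.771823: f=0.998888 → w ← 1.771823 + 0.08·0.998888 = 1.851734
s=0.960000, w=1.851734: f=1.103643 → w ← 1.851734 + 0.08·1.103643 = 1.940026
w(1.04) ≈ 1.9400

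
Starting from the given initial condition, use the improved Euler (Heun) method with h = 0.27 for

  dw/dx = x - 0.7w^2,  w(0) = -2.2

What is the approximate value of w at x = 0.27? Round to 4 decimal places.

-3.5377

Heun: k1 = f(x_n, w_n); k2 = f(x_n + h, w_n + h·k1); w_{n+1} = w_n + (h/2)·(k1 + k2).
x=0.000000, w=-2.200000:
  k1 = f(0.000000, -2.200000) = -3.388000
  k2 = f(0.270000, -3.114760) = -6.521211
  w ← -2.200000 + (0.27/2)·(-3.388000 + (-6.521211)) = -3.537743
w(0.27) ≈ -3.5377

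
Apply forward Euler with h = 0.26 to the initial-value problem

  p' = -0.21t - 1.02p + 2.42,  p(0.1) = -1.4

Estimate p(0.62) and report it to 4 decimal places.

0.3120

Euler: p_{n+1} = p_n + h·f(t_n, p_n).
t=0.100000, p=-1.400000: f=3.827000 → p ← -1.400000 + 0.26·3.827000 = -0.404980
t=0.360000, p=-0.404980: f=2.757480 → p ← -0.404980 + 0.26·2.757480 = 0.311965
p(0.62) ≈ 0.3120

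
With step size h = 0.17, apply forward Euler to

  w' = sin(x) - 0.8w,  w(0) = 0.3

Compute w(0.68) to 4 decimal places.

Euler: w_{n+1} = w_n + h·f(x_n, w_n).
x=0.000000, w=0.300000: f=-0.240000 → w ← 0.300000 + 0.17·(-0.240000) = 0.259200
x=0.170000, w=0.259200: f=-0.038178 → w ← 0.259200 + 0.17·(-0.038178) = 0.252710
x=0.340000, w=0.252710: f=0.131319 → w ← 0.252710 + 0.17·0.131319 = 0.275034
x=0.510000, w=0.275034: f=0.268150 → w ← 0.275034 + 0.17·0.268150 = 0.320620
w(0.68) ≈ 0.3206

0.3206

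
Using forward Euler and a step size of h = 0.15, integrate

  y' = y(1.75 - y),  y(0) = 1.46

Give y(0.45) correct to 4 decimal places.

Euler: y_{n+1} = y_n + h·f(t_n, y_n).
t=0.000000, y=1.460000: f=0.423400 → y ← 1.460000 + 0.15·0.423400 = 1.523510
t=0.150000, y=1.523510: f=0.345060 → y ← 1.523510 + 0.15·0.345060 = 1.575269
t=0.300000, y=1.575269: f=0.275248 → y ← 1.575269 + 0.15·0.275248 = 1.616556
y(0.45) ≈ 1.6166

1.6166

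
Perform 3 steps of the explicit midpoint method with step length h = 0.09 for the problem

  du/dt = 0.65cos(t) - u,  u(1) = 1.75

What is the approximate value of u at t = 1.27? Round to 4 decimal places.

Midpoint: k1 = f(t_n, u_n); k2 = f(t_n + h/2, u_n + (h/2)·k1); u_{n+1} = u_n + h·k2.
t=1.000000, u=1.750000:
  k1 = f(1.000000, 1.750000) = -1.398804
  k2 = f(1.045000, 1.687054) = -1.360818
  u ← 1.750000 + 0.09·(-1.360818) = 1.627526
t=1.090000, u=1.627526:
  k1 = f(1.090000, 1.627526) = -1.326911
  k2 = f(1.135000, 1.567815) = -1.293429
  u ← 1.627526 + 0.09·(-1.293429) = 1.511118
t=1.180000, u=1.511118:
  k1 = f(1.180000, 1.511118) = -1.263517
  k2 = f(1.225000, 1.454260) = -1.233945
  u ← 1.511118 + 0.09·(-1.233945) = 1.400063
u(1.27) ≈ 1.4001

1.4001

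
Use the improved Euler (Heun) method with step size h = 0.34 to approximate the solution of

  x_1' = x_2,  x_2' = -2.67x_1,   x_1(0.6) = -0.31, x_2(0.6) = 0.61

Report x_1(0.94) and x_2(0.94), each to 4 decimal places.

Heun on (x_1,x_2): k1 = f(t_n, state_n); k2 = f(t_n + h, state_n + h·k1); state_{n+1} = state_n + (h/2)·(k1 + k2).
0.600000: (-0.310000, 0.610000)
  k1 = (0.610000, 0.827700)
  predictor → (-0.102600, 0.891418)
  k2 = (0.891418, 0.273942)
  → (-0.054759, 0.797279)
(x_1(0.94), x_2(0.94)) ≈ (-0.0548, 0.7973)

-0.0548, 0.7973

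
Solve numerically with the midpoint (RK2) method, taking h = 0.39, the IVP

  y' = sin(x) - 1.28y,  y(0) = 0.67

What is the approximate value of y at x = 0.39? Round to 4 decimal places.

Midpoint: k1 = f(x_n, y_n); k2 = f(x_n + h/2, y_n + (h/2)·k1); y_{n+1} = y_n + h·k2.
x=0.000000, y=0.670000:
  k1 = f(0.000000, 0.670000) = -0.857600
  k2 = f(0.195000, 0.502768) = -0.449777
  y ← 0.670000 + 0.39·(-0.449777) = 0.494587
y(0.39) ≈ 0.4946

0.4946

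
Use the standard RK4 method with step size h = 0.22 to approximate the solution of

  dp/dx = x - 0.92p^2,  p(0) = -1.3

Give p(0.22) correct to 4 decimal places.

-1.7336

RK4: k1 = f(x_n, p_n); k2 = f(x_n + h/2, p_n + (h/2)·k1); k3 = f(x_n + h/2, p_n + (h/2)·k2); k4 = f(x_n + h, p_n + h·k3); p_{n+1} = p_n + (h/6)·(k1 + 2k2 + 2k3 + k4).
x=0.000000, p=-1.300000:
  k1 = f(0.000000, -1.300000) = -1.554800
  k2 = f(0.110000, -1.471028) = -1.880810
  k3 = f(0.110000, -1.506889) = -1.979057
  k4 = f(0.220000, -1.735393) = -2.550661
  p ← -1.300000 + (0.22/6)·(k1 + 2k2 + 2k3 + k4) = -1.733590
p(0.22) ≈ -1.7336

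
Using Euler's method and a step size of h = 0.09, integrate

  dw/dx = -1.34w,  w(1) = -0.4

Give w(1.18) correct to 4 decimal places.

-0.3093

Euler: w_{n+1} = w_n + h·f(x_n, w_n).
x=1.000000, w=-0.400000: f=0.536000 → w ← -0.400000 + 0.09·0.536000 = -0.351760
x=1.090000, w=-0.351760: f=0.471358 → w ← -0.351760 + 0.09·0.471358 = -0.309338
w(1.18) ≈ -0.3093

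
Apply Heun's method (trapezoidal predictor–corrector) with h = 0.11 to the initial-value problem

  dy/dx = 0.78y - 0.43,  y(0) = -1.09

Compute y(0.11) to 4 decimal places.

Heun: k1 = f(x_n, y_n); k2 = f(x_n + h, y_n + h·k1); y_{n+1} = y_n + (h/2)·(k1 + k2).
x=0.000000, y=-1.090000:
  k1 = f(0.000000, -1.090000) = -1.280200
  k2 = f(0.110000, -1.230822) = -1.390041
  y ← -1.090000 + (0.11/2)·(-1.280200 + (-1.390041)) = -1.236863
y(0.11) ≈ -1.2369

-1.2369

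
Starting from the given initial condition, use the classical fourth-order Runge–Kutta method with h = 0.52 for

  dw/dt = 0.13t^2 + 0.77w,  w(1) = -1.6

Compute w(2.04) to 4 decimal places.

-3.1089

RK4: k1 = f(t_n, w_n); k2 = f(t_n + h/2, w_n + (h/2)·k1); k3 = f(t_n + h/2, w_n + (h/2)·k2); k4 = f(t_n + h, w_n + h·k3); w_{n+1} = w_n + (h/6)·(k1 + 2k2 + 2k3 + k4).
t=1.000000, w=-1.600000:
  k1 = f(1.000000, -1.600000) = -1.102000
  k2 = f(1.260000, -1.886520) = -1.246232
  k3 = f(1.260000, -1.924020) = -1.275108
  k4 = f(1.520000, -2.263056) = -1.442201
  w ← -1.600000 + (0.52/6)·(k1 + 2k2 + 2k3 + k4) = -2.257530
t=1.520000, w=-2.257530:
  k1 = f(1.520000, -2.257530) = -1.437946
  k2 = f(1.780000, -2.631396) = -1.614283
  k3 = f(1.780000, -2.677243) = -1.649585
  k4 = f(2.040000, -3.115314) = -1.857784
  w ← -2.257530 + (0.52/6)·(k1 + 2k2 + 2k3 + k4) = -3.108897
w(2.04) ≈ -3.1089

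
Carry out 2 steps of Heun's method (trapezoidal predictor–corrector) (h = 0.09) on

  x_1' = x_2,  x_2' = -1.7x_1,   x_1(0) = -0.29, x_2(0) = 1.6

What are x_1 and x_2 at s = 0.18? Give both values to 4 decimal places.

Heun on (x_1,x_2): k1 = f(s_n, state_n); k2 = f(s_n + h, state_n + h·k1); state_{n+1} = state_n + (h/2)·(k1 + k2).
0.000000: (-0.290000, 1.600000)
  k1 = (1.600000, 0.493000)
  predictor → (-0.146000, 1.644370)
  k2 = (1.644370, 0.248200)
  → (-0.144003, 1.633354)
0.090000: (-0.144003, 1.633354)
  k1 = (1.633354, 0.244806)
  predictor → (0.002999, 1.655387)
  k2 = (1.655387, -0.005097)
  → (0.003990, 1.644141)
(x_1(0.18), x_2(0.18)) ≈ (0.0040, 1.6441)

0.0040, 1.6441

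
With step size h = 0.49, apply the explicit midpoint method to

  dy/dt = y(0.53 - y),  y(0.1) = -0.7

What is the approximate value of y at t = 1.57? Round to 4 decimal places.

Midpoint: k1 = f(t_n, y_n); k2 = f(t_n + h/2, y_n + (h/2)·k1); y_{n+1} = y_n + h·k2.
t=0.100000, y=-0.700000:
  k1 = f(0.100000, -0.700000) = -0.861000
  k2 = f(0.345000, -0.910945) = -1.312622
  y ← -0.700000 + 0.49·(-1.312622) = -1.343185
t=0.590000, y=-1.343185:
  k1 = f(0.590000, -1.343185) = -2.516033
  k2 = f(0.835000, -1.959613) = -4.878676
  y ← -1.343185 + 0.49·(-4.878676) = -3.733736
t=1.080000, y=-3.733736:
  k1 = f(1.080000, -3.733736) = -15.919665
  k2 = f(1.325000, -7.634054) = -62.324826
  y ← -3.733736 + 0.49·(-62.324826) = -34.272901
y(1.57) ≈ -34.2729

-34.2729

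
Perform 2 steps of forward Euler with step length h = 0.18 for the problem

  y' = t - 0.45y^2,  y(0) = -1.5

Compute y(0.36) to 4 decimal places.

Euler: y_{n+1} = y_n + h·f(t_n, y_n).
t=0.000000, y=-1.500000: f=-1.012500 → y ← -1.500000 + 0.18·(-1.012500) = -1.682250
t=0.180000, y=-1.682250: f=-1.093484 → y ← -1.682250 + 0.18·(-1.093484) = -1.879077
y(0.36) ≈ -1.8791

-1.8791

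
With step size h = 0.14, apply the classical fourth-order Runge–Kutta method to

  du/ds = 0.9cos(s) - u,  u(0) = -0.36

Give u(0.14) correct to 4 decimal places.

-0.1958

RK4: k1 = f(s_n, u_n); k2 = f(s_n + h/2, u_n + (h/2)·k1); k3 = f(s_n + h/2, u_n + (h/2)·k2); k4 = f(s_n + h, u_n + h·k3); u_{n+1} = u_n + (h/6)·(k1 + 2k2 + 2k3 + k4).
s=0.000000, u=-0.360000:
  k1 = f(0.000000, -0.360000) = 1.260000
  k2 = f(0.070000, -0.271800) = 1.169596
  k3 = f(0.070000, -0.278128) = 1.175924
  k4 = f(0.140000, -0.195371) = 1.086565
  u ← -0.360000 + (0.14/6)·(k1 + 2k2 + 2k3 + k4) = -0.195789
u(0.14) ≈ -0.1958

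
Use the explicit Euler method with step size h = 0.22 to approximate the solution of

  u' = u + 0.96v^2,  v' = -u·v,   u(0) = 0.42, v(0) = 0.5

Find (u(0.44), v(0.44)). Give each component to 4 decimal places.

0.7330, 0.3974

Euler on (u,v): u_{n+1} = u_n + h·u', v_{n+1} = v_n + h·v'.
0.000000: (0.420000, 0.500000); f=(0.660000, -0.210000) → (0.565200, 0.453800)
0.220000: (0.565200, 0.453800); f=(0.762897, -0.256488) → (0.733037, 0.397373)
(u(0.44), v(0.44)) ≈ (0.7330, 0.3974)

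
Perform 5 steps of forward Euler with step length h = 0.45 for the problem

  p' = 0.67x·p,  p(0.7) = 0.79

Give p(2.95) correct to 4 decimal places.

Euler: p_{n+1} = p_n + h·f(x_n, p_n).
x=0.700000, p=0.790000: f=0.370510 → p ← 0.790000 + 0.45·0.370510 = 0.956730
x=1.150000, p=0.956730: f=0.737160 → p ← 0.956730 + 0.45·0.737160 = 1.288452
x=1.600000, p=1.288452: f=1.381220 → p ← 1.288452 + 0.45·1.381220 = 1.910001
x=2.050000, p=1.910001: f=2.623386 → p ← 1.910001 + 0.45·2.623386 = 3.090524
x=2.500000, p=3.090524: f=5.176628 → p ← 3.090524 + 0.45·5.176628 = 5.420007
p(2.95) ≈ 5.4200

5.4200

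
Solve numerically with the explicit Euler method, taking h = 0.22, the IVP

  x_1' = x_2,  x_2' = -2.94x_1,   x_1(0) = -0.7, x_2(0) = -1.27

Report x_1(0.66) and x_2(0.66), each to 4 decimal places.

Euler on (x_1,x_2): x_1_{n+1} = x_1_n + h·x_1', x_2_{n+1} = x_2_n + h·x_2'.
0.000000: (-0.700000, -1.270000); f=(-1.270000, 2.058000) → (-0.979400, -0.817240)
0.220000: (-0.979400, -0.817240); f=(-0.817240, 2.879436) → (-1.159193, -0.183764)
0.440000: (-1.159193, -0.183764); f=(-0.183764, 3.408027) → (-1.199621, 0.566002)
(x_1(0.66), x_2(0.66)) ≈ (-1.1996, 0.5660)

-1.1996, 0.5660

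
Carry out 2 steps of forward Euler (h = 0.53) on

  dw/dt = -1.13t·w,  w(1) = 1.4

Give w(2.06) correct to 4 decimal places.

0.0470

Euler: w_{n+1} = w_n + h·f(t_n, w_n).
t=1.000000, w=1.400000: f=-1.582000 → w ← 1.400000 + 0.53·(-1.582000) = 0.561540
t=1.530000, w=0.561540: f=-0.970847 → w ← 0.561540 + 0.53·(-0.970847) = 0.046991
w(2.06) ≈ 0.0470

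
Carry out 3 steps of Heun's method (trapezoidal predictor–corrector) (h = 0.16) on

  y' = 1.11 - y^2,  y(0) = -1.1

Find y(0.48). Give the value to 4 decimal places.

Heun: k1 = f(s_n, y_n); k2 = f(s_n + h, y_n + h·k1); y_{n+1} = y_n + (h/2)·(k1 + k2).
s=0.000000, y=-1.100000:
  k1 = f(0.000000, -1.100000) = -0.100000
  k2 = f(0.160000, -1.116000) = -0.135456
  y ← -1.100000 + (0.16/2)·(-0.100000 + (-0.135456)) = -1.118836
s=0.160000, y=-1.118836:
  k1 = f(0.160000, -1.118836) = -0.141795
  k2 = f(0.320000, -1.141524) = -0.193076
  y ← -1.118836 + (0.16/2)·(-0.141795 + (-0.193076)) = -1.145626
s=0.320000, y=-1.145626:
  k1 = f(0.320000, -1.145626) = -0.202459
  k2 = f(0.480000, -1.178020) = -0.277730
  y ← -1.145626 + (0.16/2)·(-0.202459 + (-0.277730)) = -1.184041
y(0.48) ≈ -1.1840

-1.1840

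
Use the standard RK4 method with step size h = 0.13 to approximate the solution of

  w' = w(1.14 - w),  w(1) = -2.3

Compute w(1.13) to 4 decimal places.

RK4: k1 = f(x_n, w_n); k2 = f(x_n + h/2, w_n + (h/2)·k1); k3 = f(x_n + h/2, w_n + (h/2)·k2); k4 = f(x_n + h, w_n + h·k3); w_{n+1} = w_n + (h/6)·(k1 + 2k2 + 2k3 + k4).
x=1.000000, w=-2.300000:
  k1 = f(1.000000, -2.300000) = -7.912000
  k2 = f(1.065000, -2.814280) = -11.128451
  k3 = f(1.065000, -3.023349) = -12.587259
  k4 = f(1.130000, -3.936344) = -19.982234
  w ← -2.300000 + (0.13/6)·(k1 + 2k2 + 2k3 + k4) = -3.932056
w(1.13) ≈ -3.9321

-3.9321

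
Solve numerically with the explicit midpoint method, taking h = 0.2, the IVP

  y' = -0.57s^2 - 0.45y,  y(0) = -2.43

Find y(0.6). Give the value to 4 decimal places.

-1.8936

Midpoint: k1 = f(s_n, y_n); k2 = f(s_n + h/2, y_n + (h/2)·k1); y_{n+1} = y_n + h·k2.
s=0.000000, y=-2.430000:
  k1 = f(0.000000, -2.430000) = 1.093500
  k2 = f(0.100000, -2.320650) = 1.038593
  y ← -2.430000 + 0.2·1.038593 = -2.222282
s=0.200000, y=-2.222282:
  k1 = f(0.200000, -2.222282) = 0.977227
  k2 = f(0.300000, -2.124559) = 0.904751
  y ← -2.222282 + 0.2·0.904751 = -2.041331
s=0.400000, y=-2.041331:
  k1 = f(0.400000, -2.041331) = 0.827399
  k2 = f(0.500000, -1.958591) = 0.738866
  y ← -2.041331 + 0.2·0.738866 = -1.893558
y(0.6) ≈ -1.8936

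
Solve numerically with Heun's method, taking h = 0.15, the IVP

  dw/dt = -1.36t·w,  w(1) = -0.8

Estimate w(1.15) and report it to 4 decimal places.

Heun: k1 = f(t_n, w_n); k2 = f(t_n + h, w_n + h·k1); w_{n+1} = w_n + (h/2)·(k1 + k2).
t=1.000000, w=-0.800000:
  k1 = f(1.000000, -0.800000) = 1.088000
  k2 = f(1.150000, -0.636800) = 0.995955
  w ← -0.800000 + (0.15/2)·(1.088000 + 0.995955) = -0.643703
w(1.15) ≈ -0.6437

-0.6437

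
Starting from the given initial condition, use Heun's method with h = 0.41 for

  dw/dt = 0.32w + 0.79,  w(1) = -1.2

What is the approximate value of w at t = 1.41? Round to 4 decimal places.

Heun: k1 = f(t_n, w_n); k2 = f(t_n + h, w_n + h·k1); w_{n+1} = w_n + (h/2)·(k1 + k2).
t=1.000000, w=-1.200000:
  k1 = f(1.000000, -1.200000) = 0.406000
  k2 = f(1.410000, -1.033540) = 0.459267
  w ← -1.200000 + (0.41/2)·(0.406000 + 0.459267) = -1.022620
w(1.41) ≈ -1.0226

-1.0226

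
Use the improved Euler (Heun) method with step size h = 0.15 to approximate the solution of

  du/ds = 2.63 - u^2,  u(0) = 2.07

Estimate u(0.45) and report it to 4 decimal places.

1.7263

Heun: k1 = f(s_n, u_n); k2 = f(s_n + h, u_n + h·k1); u_{n+1} = u_n + (h/2)·(k1 + k2).
s=0.000000, u=2.070000:
  k1 = f(0.000000, 2.070000) = -1.654900
  k2 = f(0.150000, 1.821765) = -0.688828
  u ← 2.070000 + (0.15/2)·(-1.654900 + (-0.688828)) = 1.894220
s=0.150000, u=1.894220:
  k1 = f(0.150000, 1.894220) = -0.958071
  k2 = f(0.300000, 1.750510) = -0.434284
  u ← 1.894220 + (0.15/2)·(-0.958071 + (-0.434284)) = 1.789794
s=0.300000, u=1.789794:
  k1 = f(0.300000, 1.789794) = -0.573362
  k2 = f(0.450000, 1.703790) = -0.272899
  u ← 1.789794 + (0.15/2)·(-0.573362 + (-0.272899)) = 1.726324
u(0.45) ≈ 1.7263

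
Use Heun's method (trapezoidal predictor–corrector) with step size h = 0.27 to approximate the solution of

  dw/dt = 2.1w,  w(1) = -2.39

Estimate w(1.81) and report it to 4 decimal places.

-12.3264

Heun: k1 = f(t_n, w_n); k2 = f(t_n + h, w_n + h·k1); w_{n+1} = w_n + (h/2)·(k1 + k2).
t=1.000000, w=-2.390000:
  k1 = f(1.000000, -2.390000) = -5.019000
  k2 = f(1.270000, -3.745130) = -7.864773
  w ← -2.390000 + (0.27/2)·(-5.019000 + (-7.864773)) = -4.129309
t=1.270000, w=-4.129309:
  k1 = f(1.270000, -4.129309) = -8.671550
  k2 = f(1.540000, -6.470628) = -13.588318
  w ← -4.129309 + (0.27/2)·(-8.671550 + (-13.588318)) = -7.134392
t=1.540000, w=-7.134392:
  k1 = f(1.540000, -7.134392) = -14.982222
  k2 = f(1.810000, -11.179592) = -23.477142
  w ← -7.134392 + (0.27/2)·(-14.982222 + (-23.477142)) = -12.326406
w(1.81) ≈ -12.3264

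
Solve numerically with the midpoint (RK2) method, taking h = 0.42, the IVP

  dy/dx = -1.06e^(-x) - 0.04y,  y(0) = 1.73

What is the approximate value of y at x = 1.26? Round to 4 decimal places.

0.9147

Midpoint: k1 = f(x_n, y_n); k2 = f(x_n + h/2, y_n + (h/2)·k1); y_{n+1} = y_n + h·k2.
x=0.000000, y=1.730000:
  k1 = f(0.000000, 1.730000) = -1.129200
  k2 = f(0.210000, 1.492868) = -0.918934
  y ← 1.730000 + 0.42·(-0.918934) = 1.344048
x=0.420000, y=1.344048:
  k1 = f(0.420000, 1.344048) = -0.750232
  k2 = f(0.630000, 1.186499) = -0.612007
  y ← 1.344048 + 0.42·(-0.612007) = 1.087005
x=0.840000, y=1.087005:
  k1 = f(0.840000, 1.087005) = -0.501093
  k2 = f(1.050000, 0.981775) = -0.410205
  y ← 1.087005 + 0.42·(-0.410205) = 0.914719
y(1.26) ≈ 0.9147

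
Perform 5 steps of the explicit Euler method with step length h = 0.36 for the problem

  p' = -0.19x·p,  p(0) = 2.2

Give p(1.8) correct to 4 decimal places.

1.7033

Euler: p_{n+1} = p_n + h·f(x_n, p_n).
x=0.000000, p=2.200000: f=0.000000 → p ← 2.200000 + 0.36·0.000000 = 2.200000
x=0.360000, p=2.200000: f=-0.150480 → p ← 2.200000 + 0.36·(-0.150480) = 2.145827
x=0.720000, p=2.145827: f=-0.293549 → p ← 2.145827 + 0.36·(-0.293549) = 2.040150
x=1.080000, p=2.040150: f=-0.418639 → p ← 2.040150 + 0.36·(-0.418639) = 1.889440
x=1.440000, p=1.889440: f=-0.516951 → p ← 1.889440 + 0.36·(-0.516951) = 1.703337
p(1.8) ≈ 1.7033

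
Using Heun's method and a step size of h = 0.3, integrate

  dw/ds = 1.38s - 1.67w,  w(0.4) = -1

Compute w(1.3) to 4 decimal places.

0.3759

Heun: k1 = f(s_n, w_n); k2 = f(s_n + h, w_n + h·k1); w_{n+1} = w_n + (h/2)·(k1 + k2).
s=0.400000, w=-1.000000:
  k1 = f(0.400000, -1.000000) = 2.222000
  k2 = f(0.700000, -0.333400) = 1.522778
  w ← -1.000000 + (0.3/2)·(2.222000 + 1.522778) = -0.438283
s=0.700000, w=-0.438283:
  k1 = f(0.700000, -0.438283) = 1.697933
  k2 = f(1.000000, 0.071097) = 1.261269
  w ← -0.438283 + (0.3/2)·(1.697933 + 1.261269) = 0.005597
s=1.000000, w=0.005597:
  k1 = f(1.000000, 0.005597) = 1.370653
  k2 = f(1.300000, 0.416793) = 1.097956
  w ← 0.005597 + (0.3/2)·(1.370653 + 1.097956) = 0.375888
w(1.3) ≈ 0.3759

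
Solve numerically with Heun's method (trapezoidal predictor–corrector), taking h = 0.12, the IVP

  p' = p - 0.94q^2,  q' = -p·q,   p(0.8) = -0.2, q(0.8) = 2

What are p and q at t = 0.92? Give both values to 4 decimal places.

Heun on (p,q): k1 = f(t_n, state_n); k2 = f(t_n + h, state_n + h·k1); state_{n+1} = state_n + (h/2)·(k1 + k2).
0.800000: (-0.200000, 2.000000)
  k1 = (-3.960000, 0.400000)
  predictor → (-0.675200, 2.048000)
  k2 = (-4.617846, 1.382810)
  → (-0.714671, 2.106969)
(p(0.92), q(0.92)) ≈ (-0.7147, 2.1070)

-0.7147, 2.1070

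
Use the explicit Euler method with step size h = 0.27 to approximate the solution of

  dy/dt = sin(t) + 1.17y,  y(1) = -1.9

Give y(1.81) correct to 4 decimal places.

-3.3267

Euler: y_{n+1} = y_n + h·f(t_n, y_n).
t=1.000000, y=-1.900000: f=-1.381529 → y ← -1.900000 + 0.27·(-1.381529) = -2.273013
t=1.270000, y=-2.273013: f=-1.704324 → y ← -2.273013 + 0.27·(-1.704324) = -2.733180
t=1.540000, y=-2.733180: f=-2.198295 → y ← -2.733180 + 0.27·(-2.198295) = -3.326720
y(1.81) ≈ -3.3267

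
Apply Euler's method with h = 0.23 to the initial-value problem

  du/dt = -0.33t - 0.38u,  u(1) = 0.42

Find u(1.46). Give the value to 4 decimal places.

0.1872

Euler: u_{n+1} = u_n + h·f(t_n, u_n).
t=1.000000, u=0.420000: f=-0.489600 → u ← 0.420000 + 0.23·(-0.489600) = 0.307392
t=1.230000, u=0.307392: f=-0.522709 → u ← 0.307392 + 0.23·(-0.522709) = 0.187169
u(1.46) ≈ 0.1872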